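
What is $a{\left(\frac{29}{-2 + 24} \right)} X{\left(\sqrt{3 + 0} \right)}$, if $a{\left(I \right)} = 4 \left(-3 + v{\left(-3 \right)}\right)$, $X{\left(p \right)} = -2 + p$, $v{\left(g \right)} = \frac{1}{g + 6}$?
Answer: $\frac{64}{3} - \frac{32 \sqrt{3}}{3} \approx 2.8581$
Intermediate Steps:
$v{\left(g \right)} = \frac{1}{6 + g}$
$a{\left(I \right)} = - \frac{32}{3}$ ($a{\left(I \right)} = 4 \left(-3 + \frac{1}{6 - 3}\right) = 4 \left(-3 + \frac{1}{3}\right) = 4 \left(- \frac{8}{3}\right) = - \frac{32}{3}$)
$a{\left(\frac{29}{-2 + 24} \right)} X{\left(\sqrt{3 + 0} \right)} = - \frac{32 \left(-2 + \sqrt{3 + 0}\right)}{3} = - \frac{32 \left(-2 + \sqrt{3}\right)}{3} = \frac{64}{3} - \frac{32 \sqrt{3}}{3}$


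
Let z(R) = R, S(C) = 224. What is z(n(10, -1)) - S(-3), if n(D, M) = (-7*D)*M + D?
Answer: -144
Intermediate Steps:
n(D, M) = D - 7*D*M (n(D, M) = -7*D*M + D = D - 7*D*M)
z(n(10, -1)) - S(-3) = 10*(1 - 7*(-1)) - 1*224 = 10*(1 + 7) - 224 = 10*8 - 224 = 80 - 224 = -144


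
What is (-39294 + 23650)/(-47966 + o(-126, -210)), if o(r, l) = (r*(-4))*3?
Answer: 7822/23227 ≈ 0.33676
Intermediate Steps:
o(r, l) = -12*r (o(r, l) = -4*r*3 = -12*r)
(-39294 + 23650)/(-47966 + o(-126, -210)) = (-39294 + 23650)/(-47966 - 12*(-126)) = -15644/(-47966 + 1512) = -15644/(-46454) = -15644*(-1/46454) = 7822/23227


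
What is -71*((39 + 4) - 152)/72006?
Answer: 7739/72006 ≈ 0.10748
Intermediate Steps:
-71*((39 + 4) - 152)/72006 = -71*(43 - 152)*(1/72006) = -71*(-109)*(1/72006) = 7739*(1/72006) = 7739/72006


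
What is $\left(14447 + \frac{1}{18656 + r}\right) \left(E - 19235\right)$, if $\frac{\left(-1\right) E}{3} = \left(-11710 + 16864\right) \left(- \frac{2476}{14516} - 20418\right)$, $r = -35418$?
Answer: $\frac{9566399492059388719}{2097562} \approx 4.5607 \cdot 10^{12}$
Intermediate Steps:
$E = \frac{1145696178942}{3629}$ ($E = - 3 \left(-11710 + 16864\right) \left(- \frac{2476}{14516} - 20418\right) = - 3 \cdot 5154 \left(\left(-2476\right) \frac{1}{14516} - 20418\right) = - 3 \cdot 5154 \left(- \frac{619}{3629} - 20418\right) = - 3 \cdot 5154 \left(- \frac{74097541}{3629}\right) = \left(-3\right) \left(- \frac{381898726314}{3629}\right) = \frac{1145696178942}{3629} \approx 3.1571 \cdot 10^{8}$)
$\left(14447 + \frac{1}{18656 + r}\right) \left(E - 19235\right) = \left(14447 + \frac{1}{18656 - 35418}\right) \left(\frac{1145696178942}{3629} - 19235\right) = \left(14447 + \frac{1}{-16762}\right) \frac{1145626375127}{3629} = \left(14447 - \frac{1}{16762}\right) \frac{1145626375127}{3629} = \frac{242160613}{16762} \cdot \frac{1145626375127}{3629} = \frac{9566399492059388719}{2097562}$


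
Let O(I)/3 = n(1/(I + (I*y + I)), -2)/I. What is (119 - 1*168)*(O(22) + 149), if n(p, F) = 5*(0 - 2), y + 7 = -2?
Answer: -79576/11 ≈ -7234.2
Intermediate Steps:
y = -9 (y = -7 - 2 = -9)
n(p, F) = -10 (n(p, F) = 5*(-2) = -10)
O(I) = -30/I (O(I) = 3*(-10/I) = -30/I)
(119 - 1*168)*(O(22) + 149) = (119 - 1*168)*(-30/22 + 149) = (119 - 168)*(-30*1/22 + 149) = -49*(-15/11 + 149) = -49*1624/11 = -79576/11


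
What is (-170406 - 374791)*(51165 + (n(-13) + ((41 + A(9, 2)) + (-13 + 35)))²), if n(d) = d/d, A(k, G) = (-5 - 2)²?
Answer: -34856624998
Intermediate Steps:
A(k, G) = 49 (A(k, G) = (-7)² = 49)
n(d) = 1
(-170406 - 374791)*(51165 + (n(-13) + ((41 + A(9, 2)) + (-13 + 35)))²) = (-170406 - 374791)*(51165 + (1 + ((41 + 49) + (-13 + 35)))²) = -545197*(51165 + (1 + (90 + 22))²) = -545197*(51165 + (1 + 112)²) = -545197*(51165 + 113²) = -545197*(51165 + 12769) = -545197*63934 = -34856624998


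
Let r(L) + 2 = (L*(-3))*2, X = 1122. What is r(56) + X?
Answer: 784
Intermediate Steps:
r(L) = -2 - 6*L (r(L) = -2 + (L*(-3))*2 = -2 - 3*L*2 = -2 - 6*L)
r(56) + X = (-2 - 6*56) + 1122 = (-2 - 336) + 1122 = -338 + 1122 = 784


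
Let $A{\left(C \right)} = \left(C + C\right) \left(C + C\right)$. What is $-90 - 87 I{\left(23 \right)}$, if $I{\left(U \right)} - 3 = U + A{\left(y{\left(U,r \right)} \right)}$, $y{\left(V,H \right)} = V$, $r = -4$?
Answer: $-186444$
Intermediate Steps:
$A{\left(C \right)} = 4 C^{2}$ ($A{\left(C \right)} = 2 C 2 C = 4 C^{2}$)
$I{\left(U \right)} = 3 + U + 4 U^{2}$ ($I{\left(U \right)} = 3 + \left(U + 4 U^{2}\right) = 3 + U + 4 U^{2}$)
$-90 - 87 I{\left(23 \right)} = -90 - 87 \left(3 + 23 + 4 \cdot 23^{2}\right) = -90 - 87 \left(3 + 23 + 4 \cdot 529\right) = -90 - 87 \left(3 + 23 + 2116\right) = -90 - 186354 = -186444$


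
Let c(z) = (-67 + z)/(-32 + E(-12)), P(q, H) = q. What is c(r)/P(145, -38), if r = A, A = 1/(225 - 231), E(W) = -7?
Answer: 31/2610 ≈ 0.011877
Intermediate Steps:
A = -1/6 (A = 1/(-6) = -1/6 ≈ -0.16667)
r = -1/6 ≈ -0.16667
c(z) = 67/39 - z/39 (c(z) = (-67 + z)/(-32 - 7) = (-67 + z)/(-39) = (-67 + z)*(-1/39) = 67/39 - z/39)
c(r)/P(145, -38) = (67/39 - 1/39*(-1/6))/145 = (67/39 + 1/234)*(1/145) = (31/18)*(1/145) = 31/2610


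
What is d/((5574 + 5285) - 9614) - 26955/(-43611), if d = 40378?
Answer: 598161311/18098565 ≈ 33.050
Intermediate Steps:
d/((5574 + 5285) - 9614) - 26955/(-43611) = 40378/((5574 + 5285) - 9614) - 26955/(-43611) = 40378/(10859 - 9614) - 26955*(-1/43611) = 40378/1245 + 8985/14537 = 598161311/18098565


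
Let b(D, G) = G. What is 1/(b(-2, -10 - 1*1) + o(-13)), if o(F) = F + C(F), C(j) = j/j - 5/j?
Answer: -13/294 ≈ -0.044218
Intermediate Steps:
C(j) = 1 - 5/j
o(F) = F + (-5 + F)/F
1/(b(-2, -10 - 1*1) + o(-13)) = 1/((-10 - 1*1) + (1 - 13 - 5/(-13))) = 1/((-10 - 1) + (1 - 13 - 5*(-1/13))) = 1/(-11 + (1 - 13 + 5/13)) = 1/(-11 - 151/13) = 1/(-294/13) = -13/294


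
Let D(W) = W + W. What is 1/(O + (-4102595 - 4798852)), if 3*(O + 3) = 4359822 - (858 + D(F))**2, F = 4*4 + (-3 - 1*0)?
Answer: -3/23125984 ≈ -1.2972e-7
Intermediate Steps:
F = 13 (F = 16 + (-3 + 0) = 16 - 3 = 13)
D(W) = 2*W
O = 3578357/3 (O = -3 + (4359822 - (858 + 2*13)**2)/3 = -3 + (4359822 - (858 + 26)**2)/3 = -3 + (4359822 - 1*884**2)/3 = -3 + (4359822 - 1*781456)/3 = -3 + (4359822 - 781456)/3 = -3 + (1/3)*3578366 = -3 + 3578366/3 = 3578357/3 ≈ 1.1928e+6)
1/(O + (-4102595 - 4798852)) = 1/(3578357/3 + (-4102595 - 4798852)) = 1/(3578357/3 - 8901447) = 1/(-23125984/3) = -3/23125984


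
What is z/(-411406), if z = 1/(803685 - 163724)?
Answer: -1/263283795166 ≈ -3.7982e-12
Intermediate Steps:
z = 1/639961 ≈ 1.5626e-6
z/(-411406) = (1/639961)/(-411406) = (1/639961)*(-1/411406) = -1/263283795166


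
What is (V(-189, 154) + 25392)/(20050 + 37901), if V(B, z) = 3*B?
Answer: 8275/19317 ≈ 0.42838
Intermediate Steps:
(V(-189, 154) + 25392)/(20050 + 37901) = (3*(-189) + 25392)/(20050 + 37901) = (-567 + 25392)/57951 = 24825*(1/57951) = 8275/19317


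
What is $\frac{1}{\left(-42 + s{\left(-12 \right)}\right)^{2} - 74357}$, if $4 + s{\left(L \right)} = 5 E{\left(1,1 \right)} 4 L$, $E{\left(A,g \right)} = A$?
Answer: $\frac{1}{7439} \approx 0.00013443$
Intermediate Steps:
$s{\left(L \right)} = -4 + 20 L$ ($s{\left(L \right)} = -4 + 5 \cdot 1 \cdot 4 L = -4 + 5 \cdot 4 L = -4 + 20 L$)
$\frac{1}{\left(-42 + s{\left(-12 \right)}\right)^{2} - 74357} = \frac{1}{\left(-42 + \left(-4 + 20 \left(-12\right)\right)\right)^{2} - 74357} = \frac{1}{\left(-42 - 244\right)^{2} - 74357} = \frac{1}{\left(-286\right)^{2} - 74357} = \frac{1}{81796 - 74357} = \frac{1}{7439}$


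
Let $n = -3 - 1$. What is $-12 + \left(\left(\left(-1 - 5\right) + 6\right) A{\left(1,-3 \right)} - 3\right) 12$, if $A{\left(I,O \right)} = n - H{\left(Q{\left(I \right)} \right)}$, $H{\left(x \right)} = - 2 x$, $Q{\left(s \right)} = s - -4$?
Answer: $-48$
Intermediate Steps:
$Q{\left(s \right)} = 4 + s$ ($Q{\left(s \right)} = s + 4 = 4 + s$)
$n = -4$ ($n = -3 - 1 = -4$)
$A{\left(I,O \right)} = 4 + 2 I$ ($A{\left(I,O \right)} = -4 - - 2 \left(4 + I\right) = -4 - \left(-8 - 2 I\right) = -4 + \left(8 + 2 I\right) = 4 + 2 I$)
$-12 + \left(\left(\left(-1 - 5\right) + 6\right) A{\left(1,-3 \right)} - 3\right) 12 = -12 + \left(\left(\left(-1 - 5\right) + 6\right) \left(4 + 2 \cdot 1\right) - 3\right) 12 = -12 + \left(\left(-6 + 6\right) \left(4 + 2\right) - 3\right) 12 = -12 + \left(0 \cdot 6 - 3\right) 12 = -12 + \left(0 - 3\right) 12 = -12 - 36 = -48$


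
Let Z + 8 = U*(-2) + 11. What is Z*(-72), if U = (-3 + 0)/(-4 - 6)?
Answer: -864/5 ≈ -172.80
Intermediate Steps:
U = 3/10 (U = -3/(-10) = -3*(-⅒) = 3/10 ≈ 0.30000)
Z = 12/5 (Z = -8 + ((3/10)*(-2) + 11) = -8 + (-⅗ + 11) = -8 + 52/5 = 12/5 ≈ 2.4000)
Z*(-72) = (12/5)*(-72) = -864/5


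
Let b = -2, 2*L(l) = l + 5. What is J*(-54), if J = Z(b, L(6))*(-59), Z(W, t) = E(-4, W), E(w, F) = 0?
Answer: 0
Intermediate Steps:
L(l) = 5/2 + l/2 (L(l) = (l + 5)/2 = (5 + l)/2 = 5/2 + l/2)
Z(W, t) = 0
J = 0 (J = 0*(-59) = 0)
J*(-54) = 0*(-54) = 0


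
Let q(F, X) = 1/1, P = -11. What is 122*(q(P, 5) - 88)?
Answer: -10614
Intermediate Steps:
q(F, X) = 1
122*(q(P, 5) - 88) = 122*(1 - 88) = 122*(-87) = -10614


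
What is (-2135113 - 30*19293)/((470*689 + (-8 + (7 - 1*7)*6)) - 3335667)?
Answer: 2713903/3011845 ≈ 0.90108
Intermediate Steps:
(-2135113 - 30*19293)/((470*689 + (-8 + (7 - 1*7)*6)) - 3335667) = (-2135113 - 578790)/((323830 + (-8 + (7 - 7)*6)) - 3335667) = -2713903/((323830 + (-8 + 0*6)) - 3335667) = -2713903/((323830 + (-8 + 0)) - 3335667) = -2713903/((323830 - 8) - 3335667) = -2713903/(323822 - 3335667) = -2713903/(-3011845) = -2713903*(-1/3011845) = 2713903/3011845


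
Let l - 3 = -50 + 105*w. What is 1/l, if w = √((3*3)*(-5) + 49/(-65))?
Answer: -611/6586387 - 21*I*√193310/6586387 ≈ -9.2767e-5 - 0.0014018*I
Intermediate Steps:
w = I*√193310/65 (w = √(9*(-5) + 49*(-1/65)) = √(-45 - 49/65) = √(-2974/65) = I*√193310/65 ≈ 6.7642*I)
l = -47 + 21*I*√193310/13 (l = 3 + (-50 + 105*(I*√193310/65)) = 3 + (-50 + 21*I*√193310/13) = -47 + 21*I*√193310/13 ≈ -47.0 + 710.24*I)
1/l = 1/(-47 + 21*I*√193310/13)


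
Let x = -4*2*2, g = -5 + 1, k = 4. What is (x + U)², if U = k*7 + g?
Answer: 64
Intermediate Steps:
g = -4
x = -16 (x = -8*2 = -16)
U = 24 (U = 4*7 - 4 = 28 - 4 = 24)
(x + U)² = (-16 + 24)² = 8² = 64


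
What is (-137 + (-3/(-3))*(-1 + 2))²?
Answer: 18496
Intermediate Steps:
(-137 + (-3/(-3))*(-1 + 2))² = (-137 - ⅓*(-3)*1)² = (-137 + 1*1)² = (-137 + 1)² = (-136)² = 18496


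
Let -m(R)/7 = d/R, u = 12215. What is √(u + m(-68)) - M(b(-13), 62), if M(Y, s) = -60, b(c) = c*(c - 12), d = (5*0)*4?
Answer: 60 + √12215 ≈ 170.52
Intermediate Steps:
d = 0 (d = 0*4 = 0)
m(R) = 0 (m(R) = -0/R = -7*0 = 0)
b(c) = c*(-12 + c)
√(u + m(-68)) - M(b(-13), 62) = √(12215 + 0) - 1*(-60) = √12215 + 60 = 60 + √12215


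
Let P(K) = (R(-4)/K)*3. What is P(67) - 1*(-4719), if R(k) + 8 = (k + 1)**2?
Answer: 316176/67 ≈ 4719.0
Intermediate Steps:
R(k) = -8 + (1 + k)**2 (R(k) = -8 + (k + 1)**2 = -8 + (1 + k)**2)
P(K) = 3/K (P(K) = ((-8 + (1 - 4)**2)/K)*3 = ((-8 + (-3)**2)/K)*3 = ((-8 + 9)/K)*3 = (1/K)*3 = 3/K)
P(67) - 1*(-4719) = 3/67 - 1*(-4719) = 3*(1/67) + 4719 = 3/67 + 4719 = 316176/67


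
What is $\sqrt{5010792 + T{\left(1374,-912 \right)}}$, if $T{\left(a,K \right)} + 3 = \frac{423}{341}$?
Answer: $\frac{4 \sqrt{36416231247}}{341} \approx 2238.5$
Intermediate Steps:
$T{\left(a,K \right)} = - \frac{600}{341}$ ($T{\left(a,K \right)} = -3 + \frac{423}{341} = - \frac{600}{341}$)
$\sqrt{5010792 + T{\left(1374,-912 \right)}} = \sqrt{5010792 - \frac{600}{341}} = \sqrt{\frac{1708679472}{341}} = \frac{4 \sqrt{36416231247}}{341}$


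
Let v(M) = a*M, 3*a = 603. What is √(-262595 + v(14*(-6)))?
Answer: I*√279479 ≈ 528.66*I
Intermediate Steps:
a = 201 (a = (⅓)*603 = 201)
v(M) = 201*M
√(-262595 + v(14*(-6))) = √(-262595 + 201*(14*(-6))) = √(-262595 + 201*(-84)) = √(-262595 - 16884) = √(-279479) = I*√279479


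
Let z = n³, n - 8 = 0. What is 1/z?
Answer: 1/512 ≈ 0.0019531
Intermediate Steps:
n = 8 (n = 8 + 0 = 8)
z = 512 (z = 8³ = 512)
1/z = 1/512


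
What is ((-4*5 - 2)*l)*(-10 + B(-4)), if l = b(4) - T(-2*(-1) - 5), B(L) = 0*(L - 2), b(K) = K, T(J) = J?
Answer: 1540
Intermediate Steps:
B(L) = 0 (B(L) = 0*(-2 + L) = 0)
l = 7 (l = 4 - (-2*(-1) - 5) = 4 - (2 - 5) = 4 - 1*(-3) = 4 + 3 = 7)
((-4*5 - 2)*l)*(-10 + B(-4)) = ((-4*5 - 2)*7)*(-10 + 0) = ((-20 - 2)*7)*(-10) = -22*7*(-10) = -154*(-10) = 1540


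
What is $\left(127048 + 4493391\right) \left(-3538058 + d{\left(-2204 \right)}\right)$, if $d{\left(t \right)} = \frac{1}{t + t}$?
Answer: $- \frac{3792592431094365}{232} \approx -1.6347 \cdot 10^{13}$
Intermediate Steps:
$d{\left(t \right)} = \frac{1}{2 t}$
$\left(127048 + 4493391\right) \left(-3538058 + d{\left(-2204 \right)}\right) = \left(127048 + 4493391\right) \left(-3538058 + \frac{1}{2 \left(-2204\right)}\right) = 4620439 \left(-3538058 + \frac{1}{2} \left(- \frac{1}{2204}\right)\right) = 4620439 \left(-3538058 - \frac{1}{4408}\right) = 4620439 \left(- \frac{15595759665}{4408}\right) = - \frac{3792592431094365}{232}$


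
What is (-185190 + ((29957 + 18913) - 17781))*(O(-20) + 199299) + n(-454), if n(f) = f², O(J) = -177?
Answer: -30684693206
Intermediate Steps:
(-185190 + ((29957 + 18913) - 17781))*(O(-20) + 199299) + n(-454) = (-185190 + ((29957 + 18913) - 17781))*(-177 + 199299) + (-454)² = (-185190 + (48870 - 17781))*199122 + 206116 = (-185190 + 31089)*199122 + 206116 = -154101*199122 + 206116 = -30684899322 + 206116 = -30684693206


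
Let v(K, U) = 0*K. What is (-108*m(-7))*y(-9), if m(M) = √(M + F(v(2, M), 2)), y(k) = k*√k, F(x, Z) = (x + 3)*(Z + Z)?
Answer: 2916*I*√5 ≈ 6520.4*I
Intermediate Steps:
v(K, U) = 0
F(x, Z) = 2*Z*(3 + x) (F(x, Z) = (3 + x)*(2*Z) = 2*Z*(3 + x))
y(k) = k^(3/2)
m(M) = √(12 + M) (m(M) = √(M + 2*2*(3 + 0)) = √(M + 2*2*3) = √(M + 12) = √(12 + M))
(-108*m(-7))*y(-9) = (-108*√(12 - 7))*(-9)^(3/2) = (-108*√5)*(-27*I) = 2916*I*√5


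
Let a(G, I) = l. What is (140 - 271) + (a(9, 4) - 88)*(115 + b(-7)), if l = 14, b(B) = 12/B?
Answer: -59599/7 ≈ -8514.1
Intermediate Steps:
a(G, I) = 14
(140 - 271) + (a(9, 4) - 88)*(115 + b(-7)) = (140 - 271) + (14 - 88)*(115 + 12/(-7)) = -131 - 74*(115 + 12*(-1/7)) = -131 - 74*(115 - 12/7) = -131 - 74*793/7 = -131 - 58682/7 = -59599/7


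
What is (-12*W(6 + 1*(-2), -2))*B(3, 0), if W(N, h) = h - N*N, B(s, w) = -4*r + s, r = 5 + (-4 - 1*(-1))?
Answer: -1080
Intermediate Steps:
r = 2 (r = 5 + (-4 + 1) = 5 - 3 = 2)
B(s, w) = -8 + s (B(s, w) = -4*2 + s = -8 + s)
W(N, h) = h - N²
(-12*W(6 + 1*(-2), -2))*B(3, 0) = (-12*(-2 - (6 + 1*(-2))²))*(-8 + 3) = -12*(-2 - (6 - 2)²)*(-5) = -12*(-2 - 1*4²)*(-5) = -12*(-2 - 1*16)*(-5) = -12*(-2 - 16)*(-5) = -12*(-18)*(-5) = 216*(-5) = -1080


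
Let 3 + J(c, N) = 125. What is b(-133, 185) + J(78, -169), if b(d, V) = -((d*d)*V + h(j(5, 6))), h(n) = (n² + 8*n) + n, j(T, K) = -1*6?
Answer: -3272325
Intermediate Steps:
J(c, N) = 122 (J(c, N) = -3 + 125 = 122)
j(T, K) = -6
h(n) = n² + 9*n
b(d, V) = 18 - V*d² (b(d, V) = -((d*d)*V - 6*(9 - 6)) = -(d²*V - 6*3) = -(V*d² - 18) = -(-18 + V*d²) = 18 - V*d²)
b(-133, 185) + J(78, -169) = (18 - 1*185*(-133)²) + 122 = (18 - 1*185*17689) + 122 = (18 - 3272465) + 122 = -3272447 + 122 = -3272325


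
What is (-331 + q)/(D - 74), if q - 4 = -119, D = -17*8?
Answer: 223/105 ≈ 2.1238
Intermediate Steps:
D = -136
q = -115 (q = 4 - 119 = -115)
(-331 + q)/(D - 74) = (-331 - 115)/(-136 - 74) = -446/(-210) = -446*(-1/210) = 223/105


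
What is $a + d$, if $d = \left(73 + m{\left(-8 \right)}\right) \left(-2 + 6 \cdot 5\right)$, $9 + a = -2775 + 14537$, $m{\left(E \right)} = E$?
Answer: $13573$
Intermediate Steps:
$a = 11753$ ($a = -9 + \left(-2775 + 14537\right) = -9 + 11762 = 11753$)
$d = 1820$ ($d = \left(73 - 8\right) \left(-2 + 6 \cdot 5\right) = 65 \left(-2 + 30\right) = 65 \cdot 28 = 1820$)
$a + d = 11753 + 1820 = 13573$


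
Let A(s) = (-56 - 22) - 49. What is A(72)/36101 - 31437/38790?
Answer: -126648163/155595310 ≈ -0.81396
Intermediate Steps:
A(s) = -127 (A(s) = -78 - 49 = -127)
A(72)/36101 - 31437/38790 = -127/36101 - 31437/38790 = -127*1/36101 - 31437*1/38790 = -127/36101 - 3493/4310 = -126648163/155595310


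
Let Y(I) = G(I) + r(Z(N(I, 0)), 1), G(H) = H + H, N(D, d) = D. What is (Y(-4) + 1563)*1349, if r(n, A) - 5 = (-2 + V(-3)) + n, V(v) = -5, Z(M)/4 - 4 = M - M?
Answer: 2116581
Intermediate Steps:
Z(M) = 16 (Z(M) = 16 + 4*(M - M) = 16 + 4*0 = 16 + 0 = 16)
G(H) = 2*H
r(n, A) = -2 + n (r(n, A) = 5 + ((-2 - 5) + n) = 5 + (-7 + n) = -2 + n)
Y(I) = 14 + 2*I (Y(I) = 2*I + (-2 + 16) = 2*I + 14 = 14 + 2*I)
(Y(-4) + 1563)*1349 = ((14 + 2*(-4)) + 1563)*1349 = ((14 - 8) + 1563)*1349 = (6 + 1563)*1349 = 1569*1349 = 2116581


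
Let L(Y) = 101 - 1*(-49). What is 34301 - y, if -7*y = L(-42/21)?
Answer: 240257/7 ≈ 34322.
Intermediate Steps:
L(Y) = 150 (L(Y) = 101 + 49 = 150)
y = -150/7 (y = -⅐*150 = -150/7 ≈ -21.429)
34301 - y = 34301 - 1*(-150/7) = 34301 + 150/7 = 240257/7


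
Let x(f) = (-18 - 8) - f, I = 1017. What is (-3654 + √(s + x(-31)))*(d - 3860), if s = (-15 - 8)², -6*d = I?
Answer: 14723793 - 8059*√534/2 ≈ 1.4631e+7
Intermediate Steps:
d = -339/2 (d = -⅙*1017 = -339/2 ≈ -169.50)
x(f) = -26 - f
s = 529 (s = (-23)² = 529)
(-3654 + √(s + x(-31)))*(d - 3860) = (-3654 + √(529 + (-26 - 1*(-31))))*(-339/2 - 3860) = (-3654 + √(529 + (-26 + 31)))*(-8059/2) = (-3654 + √(529 + 5))*(-8059/2) = (-3654 + √534)*(-8059/2) = 14723793 - 8059*√534/2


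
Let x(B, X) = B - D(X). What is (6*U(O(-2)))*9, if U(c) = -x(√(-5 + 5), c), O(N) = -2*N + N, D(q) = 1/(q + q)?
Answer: 27/2 ≈ 13.500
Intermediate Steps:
D(q) = 1/(2*q)
O(N) = -N
x(B, X) = B - 1/(2*X)
U(c) = 1/(2*c) (U(c) = -(√(-5 + 5) - 1/(2*c)) = -(√0 - 1/(2*c)) = -(0 - 1/(2*c)) = -(-1)/(2*c) = 1/(2*c))
(6*U(O(-2)))*9 = (6*(1/(2*((-1*(-2))))))*9 = (6*((½)/2))*9 = (6*((½)*(½)))*9 = (6*(¼))*9 = (3/2)*9 = 27/2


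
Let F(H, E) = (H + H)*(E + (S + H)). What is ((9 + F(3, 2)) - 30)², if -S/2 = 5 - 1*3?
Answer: 225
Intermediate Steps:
S = -4 (S = -2*(5 - 1*3) = -2*(5 - 3) = -2*2 = -4)
F(H, E) = 2*H*(-4 + E + H) (F(H, E) = (H + H)*(E + (-4 + H)) = (2*H)*(-4 + E + H) = 2*H*(-4 + E + H))
((9 + F(3, 2)) - 30)² = ((9 + 2*3*(-4 + 2 + 3)) - 30)² = ((9 + 2*3*1) - 30)² = ((9 + 6) - 30)² = (15 - 30)² = (-15)² = 225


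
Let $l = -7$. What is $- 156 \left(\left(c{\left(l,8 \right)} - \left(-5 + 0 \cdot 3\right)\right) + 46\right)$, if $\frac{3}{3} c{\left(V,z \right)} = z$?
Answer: $-9204$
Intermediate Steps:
$c{\left(V,z \right)} = z$
$- 156 \left(\left(c{\left(l,8 \right)} - \left(-5 + 0 \cdot 3\right)\right) + 46\right) = - 156 \left(\left(8 - \left(-5 + 0 \cdot 3\right)\right) + 46\right) = - 156 \left(\left(8 - \left(-5 + 0\right)\right) + 46\right) = - 156 \left(\left(8 - -5\right) + 46\right) = - 156 \left(\left(8 + 5\right) + 46\right) = - 156 \left(13 + 46\right) = \left(-156\right) 59 = -9204$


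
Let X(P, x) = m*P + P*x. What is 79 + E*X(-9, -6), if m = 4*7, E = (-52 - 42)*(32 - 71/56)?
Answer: 8008919/14 ≈ 5.7207e+5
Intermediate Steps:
E = -80887/28 (E = -94*(32 - 71*1/56) = -94*(32 - 71/56) = -94*1721/56 = -80887/28 ≈ -2888.8)
m = 28
X(P, x) = 28*P + P*x
79 + E*X(-9, -6) = 79 - (-727983)*(28 - 6)/28 = 79 - (-727983)*22/28 = 79 - 80887/28*(-198) = 79 + 8007813/14 = 8008919/14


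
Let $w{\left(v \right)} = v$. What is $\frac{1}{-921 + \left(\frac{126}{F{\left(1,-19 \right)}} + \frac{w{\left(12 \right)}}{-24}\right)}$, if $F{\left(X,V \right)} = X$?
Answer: $- \frac{2}{1591} \approx -0.0012571$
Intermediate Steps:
$\frac{1}{-921 + \left(\frac{126}{F{\left(1,-19 \right)}} + \frac{w{\left(12 \right)}}{-24}\right)} = \frac{1}{-921 + \left(\frac{126}{1} + \frac{12}{-24}\right)} = \frac{1}{-921 + \left(126 \cdot 1 + 12 \left(- \frac{1}{24}\right)\right)} = \frac{1}{-921 + \left(126 - \frac{1}{2}\right)} = \frac{1}{-921 + \frac{251}{2}} = \frac{1}{- \frac{1591}{2}} = - \frac{2}{1591}$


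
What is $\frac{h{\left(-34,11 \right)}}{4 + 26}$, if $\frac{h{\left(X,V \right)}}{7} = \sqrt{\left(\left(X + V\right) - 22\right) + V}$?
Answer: $\frac{7 i \sqrt{34}}{30} \approx 1.3606 i$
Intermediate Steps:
$h{\left(X,V \right)} = 7 \sqrt{-22 + X + 2 V}$ ($h{\left(X,V \right)} = 7 \sqrt{\left(\left(X + V\right) - 22\right) + V} = 7 \sqrt{\left(\left(V + X\right) - 22\right) + V} = 7 \sqrt{\left(-22 + V + X\right) + V} = 7 \sqrt{-22 + X + 2 V}$)
$\frac{h{\left(-34,11 \right)}}{4 + 26} = \frac{7 \sqrt{-22 - 34 + 2 \cdot 11}}{4 + 26} = \frac{7 \sqrt{-22 - 34 + 22}}{30} = \frac{7 \sqrt{-34}}{30} = \frac{7 i \sqrt{34}}{30}$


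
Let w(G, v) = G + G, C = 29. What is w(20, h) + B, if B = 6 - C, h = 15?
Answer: 17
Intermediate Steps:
B = -23 (B = 6 - 1*29 = 6 - 29 = -23)
w(G, v) = 2*G
w(20, h) + B = 2*20 - 23 = 40 - 23 = 17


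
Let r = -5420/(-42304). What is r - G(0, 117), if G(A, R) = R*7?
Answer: -8660389/10576 ≈ -818.87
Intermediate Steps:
G(A, R) = 7*R
r = 1355/10576 (r = -5420*(-1/42304) = 1355/10576 ≈ 0.12812)
r - G(0, 117) = 1355/10576 - 7*117 = 1355/10576 - 1*819 = 1355/10576 - 819 = -8660389/10576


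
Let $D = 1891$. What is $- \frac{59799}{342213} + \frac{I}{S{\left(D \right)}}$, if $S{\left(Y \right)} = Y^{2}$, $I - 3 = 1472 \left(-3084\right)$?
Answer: $- \frac{589119880768}{407904321551} \approx -1.4443$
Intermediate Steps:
$I = -4539645$ ($I = 3 + 1472 \left(-3084\right) = 3 - 4539648 = -4539645$)
$- \frac{59799}{342213} + \frac{I}{S{\left(D \right)}} = - \frac{59799}{342213} - \frac{4539645}{1891^{2}} = \left(-59799\right) \frac{1}{342213} - \frac{4539645}{3575881} = - \frac{19933}{114071} - \frac{4539645}{3575881} = - \frac{589119880768}{407904321551}$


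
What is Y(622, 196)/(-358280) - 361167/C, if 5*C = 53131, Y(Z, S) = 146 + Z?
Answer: -6221493927/183036295 ≈ -33.990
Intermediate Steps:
C = 53131/5 (C = (⅕)*53131 = 53131/5 ≈ 10626.)
Y(622, 196)/(-358280) - 361167/C = (146 + 622)/(-358280) - 361167/53131/5 = 768*(-1/358280) - 361167*5/53131 = -96/44785 - 1805835/53131 = -6221493927/183036295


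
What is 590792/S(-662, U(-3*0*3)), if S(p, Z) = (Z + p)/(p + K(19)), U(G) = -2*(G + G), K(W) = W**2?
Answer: 88914196/331 ≈ 2.6862e+5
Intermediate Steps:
U(G) = -4*G
S(p, Z) = (Z + p)/(361 + p) (S(p, Z) = (Z + p)/(p + 19**2) = (Z + p)/(p + 361) = (Z + p)/(361 + p))
590792/S(-662, U(-3*0*3)) = 590792/(((-4*(-3*0)*3 - 662)/(361 - 662))) = 590792/(((-0*3 - 662)/(-301))) = 590792/((-(-4*0 - 662)/301)) = 590792/((-(0 - 662)/301)) = 590792/((-1/301*(-662))) = 590792/(662/301) = 590792*(301/662) = 88914196/331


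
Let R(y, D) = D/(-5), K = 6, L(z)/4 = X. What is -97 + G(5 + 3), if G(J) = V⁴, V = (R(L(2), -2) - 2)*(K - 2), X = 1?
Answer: 987951/625 ≈ 1580.7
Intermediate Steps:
L(z) = 4 (L(z) = 4*1 = 4)
R(y, D) = -D/5 (R(y, D) = D*(-⅕) = -D/5)
V = -32/5 (V = (-⅕*(-2) - 2)*(6 - 2) = (⅖ - 2)*4 = -8/5*4 = -32/5 ≈ -6.4000)
G(J) = 1048576/625 (G(J) = (-32/5)⁴ = 1048576/625)
-97 + G(5 + 3) = -97 + 1048576/625 = 987951/625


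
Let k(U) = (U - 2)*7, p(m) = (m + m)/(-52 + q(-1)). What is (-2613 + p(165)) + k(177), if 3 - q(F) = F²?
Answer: -6973/5 ≈ -1394.6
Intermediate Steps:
q(F) = 3 - F²
p(m) = -m/25 (p(m) = (m + m)/(-52 + (3 - 1*(-1)²)) = (2*m)/(-52 + (3 - 1*1)) = (2*m)/(-52 + (3 - 1)) = (2*m)/(-52 + 2) = (2*m)/(-50) = (2*m)*(-1/50) = -m/25)
k(U) = -14 + 7*U (k(U) = (-2 + U)*7 = -14 + 7*U)
(-2613 + p(165)) + k(177) = (-2613 - 1/25*165) + (-14 + 7*177) = (-2613 - 33/5) + (-14 + 1239) = -13098/5 + 1225 = -6973/5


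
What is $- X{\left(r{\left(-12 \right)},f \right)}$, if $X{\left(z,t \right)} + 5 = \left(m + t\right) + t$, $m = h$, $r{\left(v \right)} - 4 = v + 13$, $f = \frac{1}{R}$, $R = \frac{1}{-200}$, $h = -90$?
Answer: $495$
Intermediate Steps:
$R = - \frac{1}{200} \approx -0.005$
$f = -200$ ($f = \frac{1}{- \frac{1}{200}} = -200$)
$r{\left(v \right)} = 17 + v$ ($r{\left(v \right)} = 4 + \left(v + 13\right) = 4 + \left(13 + v\right) = 17 + v$)
$m = -90$
$X{\left(z,t \right)} = -95 + 2 t$ ($X{\left(z,t \right)} = -5 + \left(\left(-90 + t\right) + t\right) = -5 + \left(-90 + 2 t\right) = -95 + 2 t$)
$- X{\left(r{\left(-12 \right)},f \right)} = - (-95 + 2 \left(-200\right)) = - (-95 - 400) = \left(-1\right) \left(-495\right) = 495$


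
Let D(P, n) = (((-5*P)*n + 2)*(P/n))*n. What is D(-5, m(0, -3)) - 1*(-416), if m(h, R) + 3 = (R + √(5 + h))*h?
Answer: 781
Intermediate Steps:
m(h, R) = -3 + h*(R + √(5 + h)) (m(h, R) = -3 + (R + √(5 + h))*h = -3 + h*(R + √(5 + h)))
D(P, n) = P*(2 - 5*P*n) (D(P, n) = ((-5*P*n + 2)*(P/n))*n = ((2 - 5*P*n)*(P/n))*n = (P*(2 - 5*P*n)/n)*n = P*(2 - 5*P*n))
D(-5, m(0, -3)) - 1*(-416) = -5*(2 - 5*(-5)*(-3 - 3*0 + 0*√(5 + 0))) - 1*(-416) = -5*(2 - 5*(-5)*(-3 + 0 + 0*√5)) + 416 = -5*(2 - 5*(-5)*(-3 + 0 + 0)) + 416 = -5*(2 - 5*(-5)*(-3)) + 416 = -5*(2 - 75) + 416 = -5*(-73) + 416 = 365 + 416 = 781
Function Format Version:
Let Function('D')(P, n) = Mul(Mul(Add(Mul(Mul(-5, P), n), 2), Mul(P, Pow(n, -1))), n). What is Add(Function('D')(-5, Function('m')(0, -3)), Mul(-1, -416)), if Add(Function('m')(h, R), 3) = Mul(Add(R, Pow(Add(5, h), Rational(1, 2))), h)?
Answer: 781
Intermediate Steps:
Function('m')(h, R) = Add(-3, Mul(h, Add(R, Pow(Add(5, h), Rational(1, 2))))) (Function('m')(h, R) = Add(-3, Mul(Add(R, Pow(Add(5, h), Rational(1, 2))), h)) = Add(-3, Mul(h, Add(R, Pow(Add(5, h), Rational(1, 2))))))
Function('D')(P, n) = Mul(P, Add(2, Mul(-5, P, n))) (Function('D')(P, n) = Mul(Mul(Add(Mul(-5, P, n), 2), Mul(P, Pow(n, -1))), n) = Mul(Mul(Add(2, Mul(-5, P, n)), Mul(P, Pow(n, -1))), n) = Mul(Mul(P, Pow(n, -1), Add(2, Mul(-5, P, n))), n) = Mul(P, Add(2, Mul(-5, P, n))))
Add(Function('D')(-5, Function('m')(0, -3)), Mul(-1, -416)) = Add(Mul(-5, Add(2, Mul(-5, -5, Add(-3, Mul(-3, 0), Mul(0, Pow(Add(5, 0), Rational(1, 2))))))), Mul(-1, -416)) = Add(Mul(-5, Add(2, Mul(-5, -5, Add(-3, 0, Mul(0, Pow(5, Rational(1, 2))))))), 416) = Add(Mul(-5, Add(2, Mul(-5, -5, Add(-3, 0, 0)))), 416) = Add(Mul(-5, Add(2, Mul(-5, -5, -3))), 416) = Add(Mul(-5, Add(2, -75)), 416) = Add(Mul(-5, -73), 416) = Add(365, 416) = 781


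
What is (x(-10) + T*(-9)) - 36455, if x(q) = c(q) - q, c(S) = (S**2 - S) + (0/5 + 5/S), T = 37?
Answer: -73337/2 ≈ -36669.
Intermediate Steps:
c(S) = S**2 - S + 5/S (c(S) = (S**2 - S) + (0*(1/5) + 5/S) = (S**2 - S) + (0 + 5/S) = (S**2 - S) + 5/S = S**2 - S + 5/S)
x(q) = q**2 - 2*q + 5/q (x(q) = (q**2 - q + 5/q) - q = q**2 - 2*q + 5/q)
(x(-10) + T*(-9)) - 36455 = ((5 + (-10)**2*(-2 - 10))/(-10) + 37*(-9)) - 36455 = (-(5 + 100*(-12))/10 - 333) - 36455 = (-(5 - 1200)/10 - 333) - 36455 = (-1/10*(-1195) - 333) - 36455 = (239/2 - 333) - 36455 = -427/2 - 36455 = -73337/2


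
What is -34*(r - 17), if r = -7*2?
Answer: 1054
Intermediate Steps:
r = -14
-34*(r - 17) = -34*(-14 - 17) = -34*(-31) = 1054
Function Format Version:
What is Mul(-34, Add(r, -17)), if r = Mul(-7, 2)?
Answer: 1054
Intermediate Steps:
r = -14
Mul(-34, Add(r, -17)) = Mul(-34, Add(-14, -17)) = Mul(-34, -31) = 1054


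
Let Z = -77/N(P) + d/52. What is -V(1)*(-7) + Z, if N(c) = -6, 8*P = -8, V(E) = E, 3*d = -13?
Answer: 79/4 ≈ 19.750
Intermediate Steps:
d = -13/3 (d = (⅓)*(-13) = -13/3 ≈ -4.3333)
P = -1 (P = (⅛)*(-8) = -1)
Z = 51/4 (Z = -77/(-6) - 13/3/52 = -77*(-⅙) - 13/3*1/52 = 77/6 - 1/12 = 51/4 ≈ 12.750)
-V(1)*(-7) + Z = -1*1*(-7) + 51/4 = -1*(-7) + 51/4 = 7 + 51/4 = 79/4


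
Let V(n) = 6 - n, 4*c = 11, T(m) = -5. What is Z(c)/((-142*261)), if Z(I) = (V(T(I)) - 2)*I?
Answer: -11/16472 ≈ -0.00066780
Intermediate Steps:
c = 11/4 (c = (1/4)*11 = 11/4 ≈ 2.7500)
Z(I) = 9*I (Z(I) = ((6 - 1*(-5)) - 2)*I = ((6 + 5) - 2)*I = (11 - 2)*I = 9*I)
Z(c)/((-142*261)) = (9*(11/4))/((-142*261)) = (99/4)/(-37062) = (99/4)*(-1/37062) = -11/16472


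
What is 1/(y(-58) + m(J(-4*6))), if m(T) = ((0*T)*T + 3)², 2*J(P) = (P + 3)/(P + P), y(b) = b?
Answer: -1/49 ≈ -0.020408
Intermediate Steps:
J(P) = (3 + P)/(4*P) (J(P) = ((P + 3)/(P + P))/2 = ((3 + P)/((2*P)))/2 = ((3 + P)*(1/(2*P)))/2 = ((3 + P)/(2*P))/2 = (3 + P)/(4*P))
m(T) = 9 (m(T) = (0*T + 3)² = (0 + 3)² = 3² = 9)
1/(y(-58) + m(J(-4*6))) = 1/(-58 + 9) = 1/(-49) = -1/49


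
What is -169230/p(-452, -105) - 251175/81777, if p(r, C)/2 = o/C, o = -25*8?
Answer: -9688054997/218072 ≈ -44426.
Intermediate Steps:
o = -200
p(r, C) = -400/C (p(r, C) = 2*(-200/C) = -400/C)
-169230/p(-452, -105) - 251175/81777 = -169230/((-400/(-105))) - 251175/81777 = -169230/((-400*(-1/105))) - 251175*1/81777 = -169230/80/21 - 83725/27259 = -169230*21/80 - 83725/27259 = -355383/8 - 83725/27259 = -9688054997/218072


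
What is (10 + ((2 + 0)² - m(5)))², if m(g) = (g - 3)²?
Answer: 100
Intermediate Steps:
m(g) = (-3 + g)²
(10 + ((2 + 0)² - m(5)))² = (10 + ((2 + 0)² - (-3 + 5)²))² = (10 + (2² - 1*2²))² = (10 + (4 - 1*4))² = (10 + (4 - 4))² = (10 + 0)² = 10² = 100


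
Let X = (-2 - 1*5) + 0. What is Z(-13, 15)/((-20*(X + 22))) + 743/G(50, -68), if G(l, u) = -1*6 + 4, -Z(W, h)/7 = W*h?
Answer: -7521/20 ≈ -376.05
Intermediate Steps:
Z(W, h) = -7*W*h
X = -7 (X = (-2 - 5) + 0 = -7 + 0 = -7)
G(l, u) = -2 (G(l, u) = -6 + 4 = -2)
Z(-13, 15)/((-20*(X + 22))) + 743/G(50, -68) = (-7*(-13)*15)/((-20*(-7 + 22))) + 743/(-2) = 1365/((-20*15)) + 743*(-½) = 1365/(-300) - 743/2 = 1365*(-1/300) - 743/2 = -91/20 - 743/2 = -7521/20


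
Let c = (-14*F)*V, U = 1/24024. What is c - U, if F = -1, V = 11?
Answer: 3699695/24024 ≈ 154.00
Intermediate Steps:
U = 1/24024 ≈ 4.1625e-5
c = 154 (c = -14*(-1)*11 = 14*11 = 154)
c - U = 154 - 1*1/24024 = 154 - 1/24024 = 3699695/24024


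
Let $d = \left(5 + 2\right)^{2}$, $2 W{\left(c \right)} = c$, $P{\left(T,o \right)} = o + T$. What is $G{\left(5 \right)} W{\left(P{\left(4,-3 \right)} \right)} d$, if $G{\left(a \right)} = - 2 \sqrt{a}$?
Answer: $- 49 \sqrt{5} \approx -109.57$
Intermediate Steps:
$P{\left(T,o \right)} = T + o$
$W{\left(c \right)} = \frac{c}{2}$
$d = 49$ ($d = 7^{2} = 49$)
$G{\left(5 \right)} W{\left(P{\left(4,-3 \right)} \right)} d = - 2 \sqrt{5} \frac{4 - 3}{2} \cdot 49 = - 2 \sqrt{5} \cdot \frac{1}{2} \cdot 1 \cdot 49 = - 2 \sqrt{5} \cdot \frac{1}{2} \cdot 49 = - \sqrt{5} \cdot 49 = - 49 \sqrt{5}$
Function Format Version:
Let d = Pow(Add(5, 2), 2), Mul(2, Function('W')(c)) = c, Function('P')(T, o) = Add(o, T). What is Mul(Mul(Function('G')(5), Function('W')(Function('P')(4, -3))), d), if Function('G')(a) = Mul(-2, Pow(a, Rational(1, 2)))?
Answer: Mul(-49, Pow(5, Rational(1, 2))) ≈ -109.57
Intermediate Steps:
Function('P')(T, o) = Add(T, o)
Function('W')(c) = Mul(Rational(1, 2), c)
d = 49 (d = Pow(7, 2) = 49)
Mul(Mul(Function('G')(5), Function('W')(Function('P')(4, -3))), d) = Mul(Mul(Mul(-2, Pow(5, Rational(1, 2))), Mul(Rational(1, 2), Add(4, -3))), 49) = Mul(Mul(Mul(-2, Pow(5, Rational(1, 2))), Mul(Rational(1, 2), 1)), 49) = Mul(Mul(Mul(-2, Pow(5, Rational(1, 2))), Rational(1, 2)), 49) = Mul(Mul(-1, Pow(5, Rational(1, 2))), 49) = Mul(-49, Pow(5, Rational(1, 2)))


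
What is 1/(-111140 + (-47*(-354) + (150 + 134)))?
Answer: -1/94218 ≈ -1.0614e-5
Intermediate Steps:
1/(-111140 + (-47*(-354) + (150 + 134))) = 1/(-111140 + (16638 + 284)) = 1/(-111140 + 16922) = 1/(-94218) = -1/94218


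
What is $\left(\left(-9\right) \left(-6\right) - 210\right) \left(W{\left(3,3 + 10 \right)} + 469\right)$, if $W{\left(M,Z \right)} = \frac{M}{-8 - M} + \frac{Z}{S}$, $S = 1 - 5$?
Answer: $- \frac{798759}{11} \approx -72615.0$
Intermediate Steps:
$S = -4$
$W{\left(M,Z \right)} = - \frac{Z}{4} + \frac{M}{-8 - M}$ ($W{\left(M,Z \right)} = \frac{M}{-8 - M} + \frac{Z}{-4} = \frac{M}{-8 - M} + Z \left(- \frac{1}{4}\right) = \frac{M}{-8 - M} - \frac{Z}{4} = - \frac{Z}{4} + \frac{M}{-8 - M}$)
$\left(\left(-9\right) \left(-6\right) - 210\right) \left(W{\left(3,3 + 10 \right)} + 469\right) = \left(\left(-9\right) \left(-6\right) - 210\right) \left(\frac{\left(-1\right) 3 - 2 \left(3 + 10\right) - \frac{3 \left(3 + 10\right)}{4}}{8 + 3} + 469\right) = \left(54 - 210\right) \left(\frac{-3 - 26 - \frac{3}{4} \cdot 13}{11} + 469\right) = - 156 \left(\frac{-3 - 26 - \frac{39}{4}}{11} + 469\right) = - 156 \left(\frac{1}{11} \left(- \frac{155}{4}\right) + 469\right) = - 156 \left(- \frac{155}{44} + 469\right) = \left(-156\right) \frac{20481}{44} = - \frac{798759}{11}$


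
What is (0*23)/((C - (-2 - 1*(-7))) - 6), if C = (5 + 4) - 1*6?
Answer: 0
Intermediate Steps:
C = 3 (C = 9 - 6 = 3)
(0*23)/((C - (-2 - 1*(-7))) - 6) = (0*23)/((3 - (-2 - 1*(-7))) - 6) = 0/((3 - (-2 + 7)) - 6) = 0/((3 - 1*5) - 6) = 0/((3 - 5) - 6) = 0/(-2 - 6) = 0/(-8) = 0*(-1/8) = 0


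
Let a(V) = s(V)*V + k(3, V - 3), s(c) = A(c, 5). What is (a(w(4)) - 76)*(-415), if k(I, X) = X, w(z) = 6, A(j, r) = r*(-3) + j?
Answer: 52705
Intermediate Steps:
A(j, r) = j - 3*r (A(j, r) = -3*r + j = j - 3*r)
s(c) = -15 + c (s(c) = c - 3*5 = c - 15 = -15 + c)
a(V) = -3 + V + V*(-15 + V) (a(V) = (-15 + V)*V + (V - 3) = V*(-15 + V) + (-3 + V) = -3 + V + V*(-15 + V))
(a(w(4)) - 76)*(-415) = ((-3 + 6 + 6*(-15 + 6)) - 76)*(-415) = ((-3 + 6 + 6*(-9)) - 76)*(-415) = ((-3 + 6 - 54) - 76)*(-415) = (-51 - 76)*(-415) = -127*(-415) = 52705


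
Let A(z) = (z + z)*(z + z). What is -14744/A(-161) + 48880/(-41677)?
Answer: -1420639902/1080309517 ≈ -1.3150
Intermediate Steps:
A(z) = 4*z² (A(z) = (2*z)*(2*z) = 4*z²)
-14744/A(-161) + 48880/(-41677) = -14744/(4*(-161)²) + 48880/(-41677) = -14744/(4*25921) + 48880*(-1/41677) = -14744/103684 - 48880/41677 = -14744*1/103684 - 48880/41677 = -3686/25921 - 48880/41677 = -1420639902/1080309517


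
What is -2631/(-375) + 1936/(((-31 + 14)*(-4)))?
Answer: 75409/2125 ≈ 35.487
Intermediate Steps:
-2631/(-375) + 1936/(((-31 + 14)*(-4))) = -2631*(-1/375) + 1936/((-17*(-4))) = 877/125 + 1936/68 = 877/125 + 1936*(1/68) = 877/125 + 484/17 = 75409/2125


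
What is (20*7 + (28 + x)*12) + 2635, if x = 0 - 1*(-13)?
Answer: 3267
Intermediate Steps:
x = 13 (x = 0 + 13 = 13)
(20*7 + (28 + x)*12) + 2635 = (20*7 + (28 + 13)*12) + 2635 = (140 + 41*12) + 2635 = (140 + 492) + 2635 = 632 + 2635 = 3267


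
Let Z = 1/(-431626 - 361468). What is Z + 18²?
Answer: 256962455/793094 ≈ 324.00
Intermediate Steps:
Z = -1/793094 (Z = 1/(-793094) = -1/793094 ≈ -1.2609e-6)
Z + 18² = -1/793094 + 18² = -1/793094 + 324 = 256962455/793094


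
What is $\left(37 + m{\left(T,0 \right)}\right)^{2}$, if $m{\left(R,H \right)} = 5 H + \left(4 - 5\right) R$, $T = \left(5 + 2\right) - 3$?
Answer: $1089$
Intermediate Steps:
$T = 4$ ($T = 7 - 3 = 4$)
$m{\left(R,H \right)} = - R + 5 H$ ($m{\left(R,H \right)} = 5 H - R = - R + 5 H$)
$\left(37 + m{\left(T,0 \right)}\right)^{2} = \left(37 + \left(\left(-1\right) 4 + 5 \cdot 0\right)\right)^{2} = \left(37 + \left(-4 + 0\right)\right)^{2} = \left(37 - 4\right)^{2} = 33^{2} = 1089$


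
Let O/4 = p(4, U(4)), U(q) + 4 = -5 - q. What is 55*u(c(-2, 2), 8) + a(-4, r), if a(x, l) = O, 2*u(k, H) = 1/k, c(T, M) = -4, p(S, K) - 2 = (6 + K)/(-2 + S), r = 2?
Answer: -103/8 ≈ -12.875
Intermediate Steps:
U(q) = -9 - q (U(q) = -4 + (-5 - q) = -9 - q)
p(S, K) = 2 + (6 + K)/(-2 + S)
u(k, H) = 1/(2*k)
O = -6 (O = 4*((2 + (-9 - 1*4) + 2*4)/(-2 + 4)) = 4*((2 + (-9 - 4) + 8)/2) = 4*((2 - 13 + 8)/2) = 4*((1/2)*(-3)) = 4*(-3/2) = -6)
a(x, l) = -6
55*u(c(-2, 2), 8) + a(-4, r) = 55*((1/2)/(-4)) - 6 = 55*((1/2)*(-1/4)) - 6 = 55*(-1/8) - 6 = -55/8 - 6 = -103/8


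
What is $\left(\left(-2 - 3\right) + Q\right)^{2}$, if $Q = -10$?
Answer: $225$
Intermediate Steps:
$\left(\left(-2 - 3\right) + Q\right)^{2} = \left(\left(-2 - 3\right) - 10\right)^{2} = \left(-5 - 10\right)^{2} = \left(-15\right)^{2} = 225$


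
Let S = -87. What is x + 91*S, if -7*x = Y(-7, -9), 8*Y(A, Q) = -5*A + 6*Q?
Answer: -443333/56 ≈ -7916.7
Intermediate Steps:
Y(A, Q) = -5*A/8 + 3*Q/4 (Y(A, Q) = (-5*A + 6*Q)/8 = -5*A/8 + 3*Q/4)
x = 19/56 (x = -(-5/8*(-7) + (¾)*(-9))/7 = -(35/8 - 27/4)/7 = -⅐*(-19/8) = 19/56 ≈ 0.33929)
x + 91*S = 19/56 + 91*(-87) = 19/56 - 7917 = -443333/56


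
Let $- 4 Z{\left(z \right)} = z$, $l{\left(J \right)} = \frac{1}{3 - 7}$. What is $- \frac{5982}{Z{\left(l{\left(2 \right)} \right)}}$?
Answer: $-95712$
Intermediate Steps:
$l{\left(J \right)} = - \frac{1}{4}$ ($l{\left(J \right)} = \frac{1}{-4} = - \frac{1}{4}$)
$Z{\left(z \right)} = - \frac{z}{4}$
$- \frac{5982}{Z{\left(l{\left(2 \right)} \right)}} = - \frac{5982}{\left(- \frac{1}{4}\right) \left(- \frac{1}{4}\right)} = - 5982 \frac{1}{\frac{1}{16}} = \left(-5982\right) 16 = -95712$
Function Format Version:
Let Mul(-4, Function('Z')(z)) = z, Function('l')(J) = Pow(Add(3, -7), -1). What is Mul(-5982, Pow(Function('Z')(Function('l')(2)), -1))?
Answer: -95712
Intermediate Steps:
Function('l')(J) = Rational(-1, 4) (Function('l')(J) = Pow(-4, -1) = Rational(-1, 4))
Function('Z')(z) = Mul(Rational(-1, 4), z)
Mul(-5982, Pow(Function('Z')(Function('l')(2)), -1)) = Mul(-5982, Pow(Mul(Rational(-1, 4), Rational(-1, 4)), -1)) = Mul(-5982, Pow(Rational(1, 16), -1)) = Mul(-5982, 16) = -95712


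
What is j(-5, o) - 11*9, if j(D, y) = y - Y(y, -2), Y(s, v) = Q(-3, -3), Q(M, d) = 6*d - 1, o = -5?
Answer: -85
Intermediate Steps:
Q(M, d) = -1 + 6*d
Y(s, v) = -19 (Y(s, v) = -1 + 6*(-3) = -1 - 18 = -19)
j(D, y) = 19 + y (j(D, y) = y - 1*(-19) = y + 19 = 19 + y)
j(-5, o) - 11*9 = (19 - 5) - 11*9 = 14 - 99 = -85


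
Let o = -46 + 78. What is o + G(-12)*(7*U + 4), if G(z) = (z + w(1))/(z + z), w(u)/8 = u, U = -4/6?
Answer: 287/9 ≈ 31.889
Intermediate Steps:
U = -2/3 (U = -4*1/6 = -2/3 ≈ -0.66667)
w(u) = 8*u
G(z) = (8 + z)/(2*z) (G(z) = (z + 8*1)/(z + z) = (z + 8)/((2*z)) = (8 + z)*(1/(2*z)) = (8 + z)/(2*z))
o = 32
o + G(-12)*(7*U + 4) = 32 + ((1/2)*(8 - 12)/(-12))*(7*(-2/3) + 4) = 32 + ((1/2)*(-1/12)*(-4))*(-14/3 + 4) = 32 + (1/6)*(-2/3) = 32 - 1/9 = 287/9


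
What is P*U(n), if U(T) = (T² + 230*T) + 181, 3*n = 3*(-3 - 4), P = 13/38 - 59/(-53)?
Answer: -2022390/1007 ≈ -2008.3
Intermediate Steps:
P = 2931/2014 (P = 13*(1/38) - 59*(-1/53) = 13/38 + 59/53 = 2931/2014 ≈ 1.4553)
n = -7 (n = (3*(-3 - 4))/3 = (3*(-7))/3 = (⅓)*(-21) = -7)
U(T) = 181 + T² + 230*T
P*U(n) = 2931*(181 + (-7)² + 230*(-7))/2014 = 2931*(181 + 49 - 1610)/2014 = (2931/2014)*(-1380) = -2022390/1007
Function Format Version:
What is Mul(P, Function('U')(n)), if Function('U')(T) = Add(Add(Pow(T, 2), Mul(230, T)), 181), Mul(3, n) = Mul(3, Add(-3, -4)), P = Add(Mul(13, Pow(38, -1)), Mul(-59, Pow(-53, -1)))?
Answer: Rational(-2022390, 1007) ≈ -2008.3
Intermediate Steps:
P = Rational(2931, 2014) (P = Add(Mul(13, Rational(1, 38)), Mul(-59, Rational(-1, 53))) = Add(Rational(13, 38), Rational(59, 53)) = Rational(2931, 2014) ≈ 1.4553)
n = -7 (n = Mul(Rational(1, 3), Mul(3, Add(-3, -4))) = Mul(Rational(1, 3), Mul(3, -7)) = Mul(Rational(1, 3), -21) = -7)
Function('U')(T) = Add(181, Pow(T, 2), Mul(230, T))
Mul(P, Function('U')(n)) = Mul(Rational(2931, 2014), Add(181, Pow(-7, 2), Mul(230, -7))) = Mul(Rational(2931, 2014), Add(181, 49, -1610)) = Mul(Rational(2931, 2014), -1380) = Rational(-2022390, 1007)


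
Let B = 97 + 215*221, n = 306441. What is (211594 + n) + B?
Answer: 565647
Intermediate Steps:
B = 47612 (B = 97 + 47515 = 47612)
(211594 + n) + B = (211594 + 306441) + 47612 = 518035 + 47612 = 565647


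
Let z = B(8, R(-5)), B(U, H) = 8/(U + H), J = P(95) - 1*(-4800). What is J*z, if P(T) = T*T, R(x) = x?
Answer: 110600/3 ≈ 36867.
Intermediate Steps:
P(T) = T²
J = 13825 (J = 95² - 1*(-4800) = 9025 + 4800 = 13825)
B(U, H) = 8/(H + U)
z = 8/3 (z = 8/(-5 + 8) = 8/3 ≈ 2.6667)
J*z = 13825*(8/3) = 110600/3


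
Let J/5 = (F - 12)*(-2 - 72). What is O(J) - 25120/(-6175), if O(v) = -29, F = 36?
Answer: -30791/1235 ≈ -24.932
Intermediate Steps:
J = -8880 (J = 5*((36 - 12)*(-2 - 72)) = 5*(24*(-74)) = 5*(-1776) = -8880)
O(J) - 25120/(-6175) = -29 - 25120/(-6175) = -29 - 25120*(-1)/6175 = -29 - 1*(-5024/1235) = -29 + 5024/1235 = -30791/1235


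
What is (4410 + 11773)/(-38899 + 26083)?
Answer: -16183/12816 ≈ -1.2627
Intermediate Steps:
(4410 + 11773)/(-38899 + 26083) = 16183/(-12816) = 16183*(-1/12816) = -16183/12816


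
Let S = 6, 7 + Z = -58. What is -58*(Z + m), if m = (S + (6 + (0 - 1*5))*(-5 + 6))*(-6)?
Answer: 6206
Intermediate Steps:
Z = -65 (Z = -7 - 58 = -65)
m = -42 (m = (6 + (6 + (0 - 1*5))*(-5 + 6))*(-6) = (6 + (6 + (0 - 5))*1)*(-6) = (6 + (6 - 5)*1)*(-6) = (6 + 1*1)*(-6) = (6 + 1)*(-6) = 7*(-6) = -42)
-58*(Z + m) = -58*(-65 - 42) = -58*(-107) = 6206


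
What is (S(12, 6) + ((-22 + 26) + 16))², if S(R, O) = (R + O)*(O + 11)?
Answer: 106276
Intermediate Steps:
S(R, O) = (11 + O)*(O + R) (S(R, O) = (O + R)*(11 + O) = (11 + O)*(O + R))
(S(12, 6) + ((-22 + 26) + 16))² = ((6² + 11*6 + 11*12 + 6*12) + ((-22 + 26) + 16))² = ((36 + 66 + 132 + 72) + (4 + 16))² = (306 + 20)² = 326² = 106276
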